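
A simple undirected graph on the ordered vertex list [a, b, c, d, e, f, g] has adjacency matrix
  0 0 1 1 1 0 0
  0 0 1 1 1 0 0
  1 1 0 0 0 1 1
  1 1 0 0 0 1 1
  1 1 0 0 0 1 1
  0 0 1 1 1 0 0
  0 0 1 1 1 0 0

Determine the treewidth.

3

A width-3 tree decomposition is:
Bags: B1 = {c, d, e, f}  B2 = {c, d, e, g}  B3 = {a, c, d, e}  B4 = {b, c, d, e}
Tree: B1–B2, B2–B3, B3–B4
Each bag holds 4 vertices, so the decomposition has width 3, which upper-bounds the treewidth. For the lower bound: the 4 vertex sets {e,f}, {d,g}, {c}, {a} are disjoint, each induces a connected subgraph, and every pair is joined by at least one edge of G. Contracting each set to a single vertex therefore yields K_{4} as a minor, and since treewidth is minor-monotone, tw(G) ≥ tw(K_{4}) = 3. The upper and lower bounds meet at 3, so that is the treewidth.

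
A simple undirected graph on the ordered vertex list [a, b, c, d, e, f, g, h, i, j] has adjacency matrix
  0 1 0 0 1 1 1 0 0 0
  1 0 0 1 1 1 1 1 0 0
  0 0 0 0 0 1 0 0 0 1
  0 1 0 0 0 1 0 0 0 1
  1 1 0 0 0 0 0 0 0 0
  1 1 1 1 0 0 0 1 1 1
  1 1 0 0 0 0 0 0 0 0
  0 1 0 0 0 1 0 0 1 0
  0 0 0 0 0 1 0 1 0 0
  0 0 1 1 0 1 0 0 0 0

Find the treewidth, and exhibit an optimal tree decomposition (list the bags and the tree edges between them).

Each bag holds 3 vertices, so the decomposition has width 2, which upper-bounds the treewidth. On the other hand G contains the 3-clique {a, b, g}. A clique must lie in a single bag of any decomposition, so no decomposition can have width below 2. Therefore the treewidth is 2.

Treewidth 2.
One such decomposition:
Bags: B1 = {b, d, f}  B2 = {d, f, j}  B3 = {a, b, f}  B4 = {b, f, h}  B5 = {a, b, g}  B6 = {f, h, i}  B7 = {a, b, e}  B8 = {c, f, j}
Tree: B1–B2, B1–B3, B1–B4, B3–B5, B4–B6, B3–B7, B2–B8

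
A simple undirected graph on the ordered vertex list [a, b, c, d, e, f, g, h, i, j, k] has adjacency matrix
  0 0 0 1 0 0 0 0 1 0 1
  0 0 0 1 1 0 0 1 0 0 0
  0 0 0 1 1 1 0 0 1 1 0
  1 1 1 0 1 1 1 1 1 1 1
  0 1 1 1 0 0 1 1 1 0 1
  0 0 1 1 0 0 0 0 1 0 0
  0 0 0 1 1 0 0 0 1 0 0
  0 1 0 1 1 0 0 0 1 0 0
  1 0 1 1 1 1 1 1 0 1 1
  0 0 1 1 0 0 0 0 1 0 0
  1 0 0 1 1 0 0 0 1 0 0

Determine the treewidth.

A width-3 tree decomposition is:
Bags: B1 = {d, e, h, i}  B2 = {d, e, i, k}  B3 = {c, d, e, i}  B4 = {c, d, f, i}  B5 = {b, d, e, h}  B6 = {d, e, g, i}  B7 = {c, d, i, j}  B8 = {a, d, i, k}
Tree: B1–B2, B1–B3, B3–B4, B1–B5, B2–B6, B4–B7, B2–B8
Each bag holds 4 vertices, so the decomposition has width 3, which upper-bounds the treewidth. Conversely, {b, d, e, h} is a clique of size 4, and the vertices of any clique must share a bag in every tree decomposition; so some bag has ≥ 4 vertices and tw(G) ≥ 3. Combining the bounds, tw(G) = 3.

3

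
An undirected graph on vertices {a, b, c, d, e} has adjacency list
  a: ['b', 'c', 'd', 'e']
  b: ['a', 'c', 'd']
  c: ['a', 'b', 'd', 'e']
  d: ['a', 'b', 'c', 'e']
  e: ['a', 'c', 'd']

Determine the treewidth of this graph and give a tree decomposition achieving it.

The largest bag has 4 vertices, giving width 3; this decomposition certifies tw(G) ≤ 3. On the other hand G contains the 4-clique {a, c, d, e}. A clique must lie in a single bag of any decomposition, so no decomposition can have width below 3. The upper and lower bounds meet at 3, so that is the treewidth.

Treewidth 3.
Bags: B1 = {a, b, c, d}  B2 = {a, c, d, e}
Tree: B1–B2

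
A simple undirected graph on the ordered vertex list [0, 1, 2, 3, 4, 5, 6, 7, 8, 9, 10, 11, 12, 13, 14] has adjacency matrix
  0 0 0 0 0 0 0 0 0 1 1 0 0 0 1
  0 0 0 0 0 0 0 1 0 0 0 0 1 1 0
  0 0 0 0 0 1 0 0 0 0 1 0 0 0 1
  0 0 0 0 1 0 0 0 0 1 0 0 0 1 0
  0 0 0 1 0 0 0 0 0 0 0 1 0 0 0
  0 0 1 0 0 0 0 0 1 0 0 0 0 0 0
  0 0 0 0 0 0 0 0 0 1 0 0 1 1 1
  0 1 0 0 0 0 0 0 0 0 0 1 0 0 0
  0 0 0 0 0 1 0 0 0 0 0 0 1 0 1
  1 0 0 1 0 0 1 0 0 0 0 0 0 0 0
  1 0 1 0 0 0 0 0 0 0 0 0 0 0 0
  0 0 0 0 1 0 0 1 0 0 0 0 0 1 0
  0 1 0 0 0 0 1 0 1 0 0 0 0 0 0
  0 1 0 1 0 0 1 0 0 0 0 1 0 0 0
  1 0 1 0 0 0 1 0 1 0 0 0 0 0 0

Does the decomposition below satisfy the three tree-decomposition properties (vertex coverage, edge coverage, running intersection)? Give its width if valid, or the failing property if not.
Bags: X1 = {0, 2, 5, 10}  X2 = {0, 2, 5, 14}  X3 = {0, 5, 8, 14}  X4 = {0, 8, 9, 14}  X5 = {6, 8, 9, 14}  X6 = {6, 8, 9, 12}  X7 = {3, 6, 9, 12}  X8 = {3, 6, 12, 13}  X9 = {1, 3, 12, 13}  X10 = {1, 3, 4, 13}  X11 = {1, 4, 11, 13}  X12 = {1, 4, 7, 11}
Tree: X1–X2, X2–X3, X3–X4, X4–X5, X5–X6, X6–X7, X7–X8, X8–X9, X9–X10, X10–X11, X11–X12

Every vertex of G appears in some bag (union = {0, 1, 2, 3, 4, 5, 6, 7, 8, 9, 10, 11, 12, 13, 14}); every edge is covered by a bag; and for each vertex v the set of bags containing v is connected in the bag tree. The decomposition is therefore valid. The largest bag has 4 vertices, so the width is 3.

Yes; width 3.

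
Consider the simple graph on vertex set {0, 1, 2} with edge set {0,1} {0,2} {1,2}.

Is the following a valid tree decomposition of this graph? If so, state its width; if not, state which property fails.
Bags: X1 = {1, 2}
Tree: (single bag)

No — vertex 0 appears in no bag.

A tree decomposition must satisfy three properties: every vertex lies in some bag; for every edge, both endpoints lie together in some bag; and for every vertex, the bags containing it form a connected subtree. Here vertex 0 appears in no bag, so the decomposition is invalid.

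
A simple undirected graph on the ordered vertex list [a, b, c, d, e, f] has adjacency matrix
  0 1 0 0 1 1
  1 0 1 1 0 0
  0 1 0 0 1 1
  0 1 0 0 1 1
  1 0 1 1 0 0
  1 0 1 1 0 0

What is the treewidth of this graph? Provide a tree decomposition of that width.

Each bag holds 4 vertices, so the decomposition has width 3, which upper-bounds the treewidth. For the lower bound: the 4 vertex sets {a,e}, {b,d}, {c}, {f} are disjoint, each induces a connected subgraph, and every pair is joined by at least one edge of G. Contracting each set to a single vertex therefore yields K_{4} as a minor, and since treewidth is minor-monotone, tw(G) ≥ tw(K_{4}) = 3. Therefore the treewidth is 3.

Treewidth 3.
Bags: B1 = {a, c, d, e}  B2 = {a, b, c, d}  B3 = {a, c, d, f}
Tree: B1–B2, B2–B3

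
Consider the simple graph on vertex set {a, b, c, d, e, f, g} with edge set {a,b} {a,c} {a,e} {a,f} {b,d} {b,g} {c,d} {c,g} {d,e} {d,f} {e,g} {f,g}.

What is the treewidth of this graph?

A width-3 tree decomposition is:
Bags: B1 = {a, d, f, g}  B2 = {a, b, d, g}  B3 = {a, c, d, g}  B4 = {a, d, e, g}
Tree: B1–B2, B2–B3, B3–B4
Every bag has size at most 4, so the width is 4 − 1 = 3 and tw(G) ≤ 3. For the lower bound: the 4 vertex sets {d,f}, {b,g}, {a}, {c} are disjoint, each induces a connected subgraph, and every pair is joined by at least one edge of G. Contracting each set to a single vertex therefore yields K_{4} as a minor, and since treewidth is minor-monotone, tw(G) ≥ tw(K_{4}) = 3. Combining the bounds, tw(G) = 3.

3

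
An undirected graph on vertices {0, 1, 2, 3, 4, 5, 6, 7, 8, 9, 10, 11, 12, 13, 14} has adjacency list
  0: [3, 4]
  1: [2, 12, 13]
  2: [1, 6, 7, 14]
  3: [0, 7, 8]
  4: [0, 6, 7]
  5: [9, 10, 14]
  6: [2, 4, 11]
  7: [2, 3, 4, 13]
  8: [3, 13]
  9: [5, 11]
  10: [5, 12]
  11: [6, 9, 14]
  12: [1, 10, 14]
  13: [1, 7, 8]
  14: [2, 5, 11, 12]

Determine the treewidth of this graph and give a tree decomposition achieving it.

Treewidth 3.
Bags: B1 = {0, 3, 4, 8}  B2 = {3, 4, 7, 8}  B3 = {4, 7, 8, 13}  B4 = {4, 6, 7, 13}  B5 = {2, 6, 7, 13}  B6 = {1, 2, 6, 13}  B7 = {1, 2, 6, 11}  B8 = {1, 2, 11, 14}  B9 = {1, 11, 12, 14}  B10 = {9, 11, 12, 14}  B11 = {5, 9, 12, 14}  B12 = {5, 9, 10, 12}
Tree: B1–B2, B2–B3, B3–B4, B4–B5, B5–B6, B6–B7, B7–B8, B8–B9, B9–B10, B10–B11, B11–B12

The largest bag has 4 vertices, giving width 3; this decomposition certifies tw(G) ≤ 3. For the lower bound: the 4 vertex sets {0,3,8}, {4}, {7}, {1,2,6,13} are disjoint, each induces a connected subgraph, and every pair is joined by at least one edge of G. Contracting each set to a single vertex therefore yields K_{4} as a minor, and since treewidth is minor-monotone, tw(G) ≥ tw(K_{4}) = 3. Therefore the treewidth is 3.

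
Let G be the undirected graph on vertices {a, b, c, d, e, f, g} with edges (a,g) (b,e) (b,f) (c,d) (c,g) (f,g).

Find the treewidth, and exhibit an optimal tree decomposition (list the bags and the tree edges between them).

Treewidth 1.
One such decomposition:
Bags: B1 = {b, f}  B2 = {f, g}  B3 = {a, g}  B4 = {b, e}  B5 = {c, g}  B6 = {c, d}
Tree: B1–B2, B2–B3, B1–B4, B2–B5, B5–B6

The largest bag has 2 vertices, giving width 1; this decomposition certifies tw(G) ≤ 1. Since G has at least one edge (e.g. b–f), it is not an edgeless graph, so tw(G) ≥ 1. Hence tw(G) = 1 exactly.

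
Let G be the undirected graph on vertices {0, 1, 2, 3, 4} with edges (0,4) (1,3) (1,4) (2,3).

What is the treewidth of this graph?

1

A width-1 tree decomposition is:
Bags: B1 = {1, 4}  B2 = {0, 4}  B3 = {1, 3}  B4 = {2, 3}
Tree: B1–B2, B1–B3, B3–B4
The largest bag has 2 vertices, giving width 1; this decomposition certifies tw(G) ≤ 1. Any graph with an edge has treewidth ≥ 1, and G has the edge 4–1. Combining the bounds, tw(G) = 1.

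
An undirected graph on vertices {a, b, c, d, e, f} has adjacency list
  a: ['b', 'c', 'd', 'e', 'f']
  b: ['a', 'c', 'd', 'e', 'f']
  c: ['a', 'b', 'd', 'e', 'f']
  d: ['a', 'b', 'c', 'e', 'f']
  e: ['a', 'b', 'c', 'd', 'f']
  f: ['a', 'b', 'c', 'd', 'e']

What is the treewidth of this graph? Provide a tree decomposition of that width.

Treewidth 5.
One such decomposition:
Bags: B1 = {a, b, c, d, e, f}
Tree: (single bag)

With just one bag of size 6, the width is 6 − 1 = 5, so tw(G) ≤ 5. For the lower bound, the 6 vertices {a, b, c, d, e, f} are pairwise adjacent, and any tree decomposition puts a clique entirely inside one bag — forcing width ≥ 5. Hence tw(G) = 5 exactly.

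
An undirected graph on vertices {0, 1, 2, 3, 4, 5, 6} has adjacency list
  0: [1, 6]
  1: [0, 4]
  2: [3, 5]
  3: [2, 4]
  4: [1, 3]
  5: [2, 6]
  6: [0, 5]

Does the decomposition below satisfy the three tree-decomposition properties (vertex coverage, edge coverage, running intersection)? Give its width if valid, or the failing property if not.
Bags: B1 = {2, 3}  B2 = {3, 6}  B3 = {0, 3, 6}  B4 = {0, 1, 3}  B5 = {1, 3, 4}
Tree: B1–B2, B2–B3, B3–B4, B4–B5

A tree decomposition must satisfy three properties: every vertex lies in some bag; for every edge, both endpoints lie together in some bag; and for every vertex, the bags containing it form a connected subtree. Here vertex 5 appears in no bag, so the decomposition is invalid.

No — vertex 5 appears in no bag.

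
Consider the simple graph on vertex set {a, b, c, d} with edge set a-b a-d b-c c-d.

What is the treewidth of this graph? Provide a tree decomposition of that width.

Each bag holds 3 vertices, so the decomposition has width 2, which upper-bounds the treewidth. The edges d–c–b–a–d form a cycle, so G is not a tree and its treewidth is at least 2. Combining the bounds, tw(G) = 2.

Treewidth 2.
One optimal decomposition is:
Bags: B1 = {b, c, d}  B2 = {a, b, d}
Tree: B1–B2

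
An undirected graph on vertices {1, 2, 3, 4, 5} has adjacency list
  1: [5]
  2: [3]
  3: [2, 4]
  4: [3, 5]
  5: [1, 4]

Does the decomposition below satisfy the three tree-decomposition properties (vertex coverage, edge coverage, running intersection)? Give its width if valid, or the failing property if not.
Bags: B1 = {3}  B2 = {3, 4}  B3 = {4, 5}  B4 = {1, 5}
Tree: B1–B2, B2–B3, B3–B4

No — vertex 2 appears in no bag.

A tree decomposition must satisfy three properties: every vertex lies in some bag; for every edge, both endpoints lie together in some bag; and for every vertex, the bags containing it form a connected subtree. Here vertex 2 appears in no bag, so the decomposition is invalid.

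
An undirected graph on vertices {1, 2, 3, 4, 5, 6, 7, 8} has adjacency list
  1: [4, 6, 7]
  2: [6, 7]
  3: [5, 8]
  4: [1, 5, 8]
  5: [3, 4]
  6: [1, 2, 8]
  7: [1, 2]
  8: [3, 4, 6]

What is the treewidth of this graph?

2

A width-2 tree decomposition is:
Bags: B1 = {3, 4, 5}  B2 = {3, 4, 8}  B3 = {1, 4, 8}  B4 = {1, 6, 8}  B5 = {1, 6, 7}  B6 = {2, 6, 7}
Tree: B1–B2, B2–B3, B3–B4, B4–B5, B5–B6
Each bag holds 3 vertices, so the decomposition has width 2, which upper-bounds the treewidth. For the lower bound, G contains the cycle 5–3–8–4–5, so G is not a forest; only forests have treewidth ≤ 1, hence tw(G) ≥ 2. Therefore the treewidth is 2.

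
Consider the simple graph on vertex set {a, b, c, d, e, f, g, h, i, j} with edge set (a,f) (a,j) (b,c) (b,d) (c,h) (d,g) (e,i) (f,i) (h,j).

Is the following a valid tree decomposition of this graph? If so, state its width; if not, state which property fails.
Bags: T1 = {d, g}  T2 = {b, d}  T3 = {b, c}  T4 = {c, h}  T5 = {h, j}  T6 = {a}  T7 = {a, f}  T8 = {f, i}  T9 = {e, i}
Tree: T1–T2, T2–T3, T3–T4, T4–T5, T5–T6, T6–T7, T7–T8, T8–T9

No — edge (j,a) lies in no bag.

A tree decomposition must satisfy three properties: every vertex lies in some bag; for every edge, both endpoints lie together in some bag; and for every vertex, the bags containing it form a connected subtree. Here edge (j,a) lies in no bag, so the decomposition is invalid.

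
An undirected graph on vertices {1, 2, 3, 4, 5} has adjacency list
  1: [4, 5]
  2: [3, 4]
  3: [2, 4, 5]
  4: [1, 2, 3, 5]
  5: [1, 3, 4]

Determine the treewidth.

A width-2 tree decomposition is:
Bags: B1 = {1, 4, 5}  B2 = {3, 4, 5}  B3 = {2, 3, 4}
Tree: B1–B2, B2–B3
Every bag has size at most 3, so the width is 3 − 1 = 2 and tw(G) ≤ 2. Conversely, {1, 4, 5} is a clique of size 3, and the vertices of any clique must share a bag in every tree decomposition; so some bag has ≥ 3 vertices and tw(G) ≥ 2. Hence tw(G) = 2 exactly.

2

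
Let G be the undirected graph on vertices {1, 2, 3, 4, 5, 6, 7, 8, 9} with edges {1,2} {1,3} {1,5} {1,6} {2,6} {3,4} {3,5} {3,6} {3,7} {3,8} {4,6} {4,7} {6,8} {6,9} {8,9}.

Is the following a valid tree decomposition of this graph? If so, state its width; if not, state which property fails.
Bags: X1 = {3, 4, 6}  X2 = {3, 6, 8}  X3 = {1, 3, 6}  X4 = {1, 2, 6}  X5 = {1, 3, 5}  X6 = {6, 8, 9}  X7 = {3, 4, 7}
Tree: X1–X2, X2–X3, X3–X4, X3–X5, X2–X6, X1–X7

Every vertex of G appears in some bag (union = {1, 2, 3, 4, 5, 6, 7, 8, 9}); every edge is covered by a bag; and for each vertex v the set of bags containing v is connected in the bag tree. The decomposition is therefore valid. The largest bag has 3 vertices, so the width is 2.

Yes; width 2.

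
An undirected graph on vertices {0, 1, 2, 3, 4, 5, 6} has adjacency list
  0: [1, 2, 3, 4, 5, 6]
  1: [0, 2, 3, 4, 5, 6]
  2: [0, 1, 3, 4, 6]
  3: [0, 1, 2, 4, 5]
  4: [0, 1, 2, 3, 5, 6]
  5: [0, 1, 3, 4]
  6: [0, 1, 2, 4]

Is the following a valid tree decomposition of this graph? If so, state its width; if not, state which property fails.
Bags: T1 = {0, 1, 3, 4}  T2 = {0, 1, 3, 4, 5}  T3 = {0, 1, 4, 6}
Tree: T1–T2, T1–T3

No — vertex 2 appears in no bag.

A tree decomposition must satisfy three properties: every vertex lies in some bag; for every edge, both endpoints lie together in some bag; and for every vertex, the bags containing it form a connected subtree. Here vertex 2 appears in no bag, so the decomposition is invalid.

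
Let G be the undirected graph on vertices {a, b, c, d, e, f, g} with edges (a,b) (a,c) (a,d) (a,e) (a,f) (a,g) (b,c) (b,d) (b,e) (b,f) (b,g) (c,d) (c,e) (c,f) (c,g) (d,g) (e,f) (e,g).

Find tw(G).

4

A width-4 tree decomposition is:
Bags: B1 = {a, b, c, e, g}  B2 = {a, b, c, e, f}  B3 = {a, b, c, d, g}
Tree: B1–B2, B1–B3
Every bag has size at most 5, so the width is 5 − 1 = 4 and tw(G) ≤ 4. For the lower bound, the 5 vertices {a, b, c, d, g} are pairwise adjacent, and any tree decomposition puts a clique entirely inside one bag — forcing width ≥ 4. The upper and lower bounds meet at 4, so that is the treewidth.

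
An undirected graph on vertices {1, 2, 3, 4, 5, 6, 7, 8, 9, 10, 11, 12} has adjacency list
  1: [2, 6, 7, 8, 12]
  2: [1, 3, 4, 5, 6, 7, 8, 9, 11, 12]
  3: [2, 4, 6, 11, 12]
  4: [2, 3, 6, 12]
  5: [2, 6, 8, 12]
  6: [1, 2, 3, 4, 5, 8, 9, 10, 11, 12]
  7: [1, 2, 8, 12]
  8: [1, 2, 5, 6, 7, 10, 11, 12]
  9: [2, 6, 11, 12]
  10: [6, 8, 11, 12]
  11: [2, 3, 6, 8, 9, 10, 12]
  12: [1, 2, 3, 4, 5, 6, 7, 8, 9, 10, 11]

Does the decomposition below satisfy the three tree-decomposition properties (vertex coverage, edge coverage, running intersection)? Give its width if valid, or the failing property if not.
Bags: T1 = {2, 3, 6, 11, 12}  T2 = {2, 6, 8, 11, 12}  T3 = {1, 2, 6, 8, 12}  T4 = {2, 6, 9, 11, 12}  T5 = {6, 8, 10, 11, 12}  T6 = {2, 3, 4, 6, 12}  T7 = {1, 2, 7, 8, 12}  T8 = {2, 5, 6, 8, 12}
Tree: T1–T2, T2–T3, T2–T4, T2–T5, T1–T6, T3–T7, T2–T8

Yes; width 4.

Vertex coverage: the bags together contain {1, 2, 3, 4, 5, 6, 7, 8, 9, 10, 11, 12}, the full vertex set. Edge coverage: each edge of G has both endpoints in at least one bag. Running intersection: for every vertex, the bags containing it form a connected subtree. All three properties hold, so this is a valid tree decomposition of width max|bag| − 1 = 4, and hence tw(G) ≤ 4.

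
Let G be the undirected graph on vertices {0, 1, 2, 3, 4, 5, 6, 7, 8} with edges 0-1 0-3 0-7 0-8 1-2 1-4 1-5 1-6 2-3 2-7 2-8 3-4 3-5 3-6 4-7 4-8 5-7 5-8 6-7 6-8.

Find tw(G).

A width-4 tree decomposition is:
Bags: B1 = {1, 3, 6, 7, 8}  B2 = {1, 2, 3, 7, 8}  B3 = {0, 1, 3, 7, 8}  B4 = {1, 3, 5, 7, 8}  B5 = {1, 3, 4, 7, 8}
Tree: B1–B2, B2–B3, B3–B4, B4–B5
The largest bag has 5 vertices, giving width 4; this decomposition certifies tw(G) ≤ 4. For the lower bound: the 5 vertex sets {6,8}, {2,7}, {0,3}, {1}, {5} are disjoint, each induces a connected subgraph, and every pair is joined by at least one edge of G. Contracting each set to a single vertex therefore yields K_{5} as a minor, and since treewidth is minor-monotone, tw(G) ≥ tw(K_{5}) = 4. The upper and lower bounds meet at 4, so that is the treewidth.

4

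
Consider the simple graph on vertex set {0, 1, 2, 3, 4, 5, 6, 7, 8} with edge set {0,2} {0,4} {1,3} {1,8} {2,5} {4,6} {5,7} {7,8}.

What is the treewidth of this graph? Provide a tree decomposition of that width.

The largest bag has 2 vertices, giving width 1; this decomposition certifies tw(G) ≤ 1. Since G has at least one edge (e.g. 6–4), it is not an edgeless graph, so tw(G) ≥ 1. Hence tw(G) = 1 exactly.

Treewidth 1.
Bags: B1 = {4, 6}  B2 = {0, 4}  B3 = {0, 2}  B4 = {2, 5}  B5 = {5, 7}  B6 = {7, 8}  B7 = {1, 8}  B8 = {1, 3}
Tree: B1–B2, B2–B3, B3–B4, B4–B5, B5–B6, B6–B7, B7–B8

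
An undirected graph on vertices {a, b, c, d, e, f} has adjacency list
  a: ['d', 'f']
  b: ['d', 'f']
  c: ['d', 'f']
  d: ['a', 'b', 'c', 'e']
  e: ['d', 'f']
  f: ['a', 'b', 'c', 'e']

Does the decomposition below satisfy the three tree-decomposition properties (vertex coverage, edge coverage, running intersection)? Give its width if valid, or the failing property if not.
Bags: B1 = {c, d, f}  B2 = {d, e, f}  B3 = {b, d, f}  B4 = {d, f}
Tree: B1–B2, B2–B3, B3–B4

No — vertex a appears in no bag.

A tree decomposition must satisfy three properties: every vertex lies in some bag; for every edge, both endpoints lie together in some bag; and for every vertex, the bags containing it form a connected subtree. Here vertex a appears in no bag, so the decomposition is invalid.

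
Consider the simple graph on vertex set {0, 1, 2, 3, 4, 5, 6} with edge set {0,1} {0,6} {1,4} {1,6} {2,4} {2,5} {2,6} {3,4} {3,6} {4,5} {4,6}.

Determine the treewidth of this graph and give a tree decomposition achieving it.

The largest bag has 3 vertices, giving width 2; this decomposition certifies tw(G) ≤ 2. On the other hand G contains the 3-clique {0, 1, 6}. A clique must lie in a single bag of any decomposition, so no decomposition can have width below 2. The upper and lower bounds meet at 2, so that is the treewidth.

Treewidth 2.
Bags: B1 = {3, 4, 6}  B2 = {1, 4, 6}  B3 = {2, 4, 6}  B4 = {2, 4, 5}  B5 = {0, 1, 6}
Tree: B1–B2, B1–B3, B3–B4, B2–B5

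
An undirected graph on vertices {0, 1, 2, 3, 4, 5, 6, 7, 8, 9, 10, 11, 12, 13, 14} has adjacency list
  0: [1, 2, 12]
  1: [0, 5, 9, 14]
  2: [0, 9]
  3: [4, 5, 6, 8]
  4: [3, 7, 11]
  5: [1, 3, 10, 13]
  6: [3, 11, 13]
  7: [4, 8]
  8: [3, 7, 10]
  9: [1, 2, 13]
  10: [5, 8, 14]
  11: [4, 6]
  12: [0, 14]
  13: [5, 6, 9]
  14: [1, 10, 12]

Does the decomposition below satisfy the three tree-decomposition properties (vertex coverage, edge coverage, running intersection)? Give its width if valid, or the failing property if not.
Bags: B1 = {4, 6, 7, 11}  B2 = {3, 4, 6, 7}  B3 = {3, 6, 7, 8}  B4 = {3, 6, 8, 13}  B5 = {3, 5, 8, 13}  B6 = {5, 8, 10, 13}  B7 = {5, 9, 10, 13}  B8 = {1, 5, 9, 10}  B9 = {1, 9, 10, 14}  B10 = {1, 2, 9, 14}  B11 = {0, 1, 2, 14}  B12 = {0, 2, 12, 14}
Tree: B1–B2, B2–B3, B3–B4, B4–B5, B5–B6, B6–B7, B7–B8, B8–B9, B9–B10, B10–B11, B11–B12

Vertex coverage: the bags together contain {0, 1, 2, 3, 4, 5, 6, 7, 8, 9, 10, 11, 12, 13, 14}, the full vertex set. Edge coverage: each edge of G has both endpoints in at least one bag. Running intersection: for every vertex, the bags containing it form a connected subtree. All three properties hold, so this is a valid tree decomposition of width max|bag| − 1 = 3, and hence tw(G) ≤ 3.

Yes; width 3.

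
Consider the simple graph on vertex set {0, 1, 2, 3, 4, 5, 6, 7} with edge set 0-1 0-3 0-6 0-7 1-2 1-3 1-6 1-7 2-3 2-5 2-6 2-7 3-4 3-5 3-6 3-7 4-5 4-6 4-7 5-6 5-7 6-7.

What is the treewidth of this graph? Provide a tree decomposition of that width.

Treewidth 4.
Bags: B1 = {3, 4, 5, 6, 7}  B2 = {2, 3, 5, 6, 7}  B3 = {1, 2, 3, 6, 7}  B4 = {0, 1, 3, 6, 7}
Tree: B1–B2, B2–B3, B3–B4

The largest bag has 5 vertices, giving width 4; this decomposition certifies tw(G) ≤ 4. Conversely, {0, 1, 3, 6, 7} is a clique of size 5, and the vertices of any clique must share a bag in every tree decomposition; so some bag has ≥ 5 vertices and tw(G) ≥ 4. The upper and lower bounds meet at 4, so that is the treewidth.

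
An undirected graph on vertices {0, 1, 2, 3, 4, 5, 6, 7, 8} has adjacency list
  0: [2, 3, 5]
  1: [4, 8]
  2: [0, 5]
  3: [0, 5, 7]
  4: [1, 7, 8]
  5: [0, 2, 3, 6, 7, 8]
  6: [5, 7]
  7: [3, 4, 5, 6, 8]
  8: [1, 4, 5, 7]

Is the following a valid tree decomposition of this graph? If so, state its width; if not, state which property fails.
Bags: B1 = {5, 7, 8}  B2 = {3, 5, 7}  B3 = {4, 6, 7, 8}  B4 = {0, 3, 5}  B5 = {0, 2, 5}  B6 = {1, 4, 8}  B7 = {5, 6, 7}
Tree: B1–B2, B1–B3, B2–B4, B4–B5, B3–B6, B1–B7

No — bags containing vertex 6 are not connected in the tree.

A tree decomposition must satisfy three properties: every vertex lies in some bag; for every edge, both endpoints lie together in some bag; and for every vertex, the bags containing it form a connected subtree. Here bags containing vertex 6 are not connected in the tree, so the decomposition is invalid.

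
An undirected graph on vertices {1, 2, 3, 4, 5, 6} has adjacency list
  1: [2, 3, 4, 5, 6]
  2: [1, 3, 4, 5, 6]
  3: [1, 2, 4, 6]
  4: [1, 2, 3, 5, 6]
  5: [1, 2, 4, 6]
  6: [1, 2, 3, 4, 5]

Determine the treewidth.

4

A width-4 tree decomposition is:
Bags: B1 = {1, 2, 3, 4, 6}  B2 = {1, 2, 4, 5, 6}
Tree: B1–B2
Each bag holds 5 vertices, so the decomposition has width 4, which upper-bounds the treewidth. On the other hand G contains the 5-clique {1, 2, 3, 4, 6}. A clique must lie in a single bag of any decomposition, so no decomposition can have width below 4. Therefore the treewidth is 4.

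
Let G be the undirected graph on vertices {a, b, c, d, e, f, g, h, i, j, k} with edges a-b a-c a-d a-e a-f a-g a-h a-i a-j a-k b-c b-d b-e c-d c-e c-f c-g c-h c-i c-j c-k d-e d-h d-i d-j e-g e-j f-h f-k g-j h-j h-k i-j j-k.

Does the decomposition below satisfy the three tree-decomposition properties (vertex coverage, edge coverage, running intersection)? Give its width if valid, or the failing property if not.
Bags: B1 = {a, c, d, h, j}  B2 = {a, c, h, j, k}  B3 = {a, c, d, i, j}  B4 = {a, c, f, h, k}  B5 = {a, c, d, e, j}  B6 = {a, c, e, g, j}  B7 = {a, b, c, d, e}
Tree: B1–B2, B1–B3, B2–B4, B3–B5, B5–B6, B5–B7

Vertex coverage: the bags together contain {a, b, c, d, e, f, g, h, i, j, k}, the full vertex set. Edge coverage: each edge of G has both endpoints in at least one bag. Running intersection: for every vertex, the bags containing it form a connected subtree. All three properties hold, so this is a valid tree decomposition of width max|bag| − 1 = 4, and hence tw(G) ≤ 4.

Yes; width 4.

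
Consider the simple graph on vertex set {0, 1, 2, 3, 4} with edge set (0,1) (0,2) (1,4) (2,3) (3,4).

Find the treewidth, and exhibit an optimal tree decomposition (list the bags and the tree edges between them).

Each bag holds 3 vertices, so the decomposition has width 2, which upper-bounds the treewidth. The edges 1–4–3–2–0–1 form a cycle, so G is not a tree and its treewidth is at least 2. Therefore the treewidth is 2.

Treewidth 2.
One optimal decomposition is:
Bags: B1 = {1, 3, 4}  B2 = {1, 2, 3}  B3 = {0, 1, 2}
Tree: B1–B2, B2–B3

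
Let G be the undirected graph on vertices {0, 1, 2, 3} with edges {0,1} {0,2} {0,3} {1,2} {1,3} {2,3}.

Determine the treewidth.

A width-3 tree decomposition is:
Bags: B1 = {0, 1, 2, 3}
Tree: (single bag)
With just one bag of size 4, the width is 4 − 1 = 3, so tw(G) ≤ 3. Conversely, {0, 1, 2, 3} is a clique of size 4, and the vertices of any clique must share a bag in every tree decomposition; so some bag has ≥ 4 vertices and tw(G) ≥ 3. Combining the bounds, tw(G) = 3.

3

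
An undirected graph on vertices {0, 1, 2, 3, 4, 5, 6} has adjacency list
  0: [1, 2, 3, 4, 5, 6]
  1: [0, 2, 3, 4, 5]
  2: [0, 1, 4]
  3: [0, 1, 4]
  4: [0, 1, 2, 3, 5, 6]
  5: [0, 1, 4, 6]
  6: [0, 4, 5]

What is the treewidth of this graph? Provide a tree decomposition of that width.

Treewidth 3.
One optimal decomposition is:
Bags: B1 = {0, 1, 4, 5}  B2 = {0, 1, 2, 4}  B3 = {0, 1, 3, 4}  B4 = {0, 4, 5, 6}
Tree: B1–B2, B1–B3, B1–B4

The largest bag has 4 vertices, giving width 3; this decomposition certifies tw(G) ≤ 3. For the lower bound, the 4 vertices {0, 1, 2, 4} are pairwise adjacent, and any tree decomposition puts a clique entirely inside one bag — forcing width ≥ 3. The upper and lower bounds meet at 3, so that is the treewidth.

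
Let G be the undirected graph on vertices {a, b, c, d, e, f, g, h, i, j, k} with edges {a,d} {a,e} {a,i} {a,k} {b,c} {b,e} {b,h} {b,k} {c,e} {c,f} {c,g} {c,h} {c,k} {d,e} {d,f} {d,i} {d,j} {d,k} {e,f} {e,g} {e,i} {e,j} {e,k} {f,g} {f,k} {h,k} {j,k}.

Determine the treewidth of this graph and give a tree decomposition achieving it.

Treewidth 3.
One optimal decomposition is:
Bags: B1 = {d, e, f, k}  B2 = {c, e, f, k}  B3 = {b, c, e, k}  B4 = {d, e, j, k}  B5 = {b, c, h, k}  B6 = {a, d, e, k}  B7 = {c, e, f, g}  B8 = {a, d, e, i}
Tree: B1–B2, B2–B3, B1–B4, B3–B5, B4–B6, B2–B7, B6–B8

Every bag has size at most 4, so the width is 4 − 1 = 3 and tw(G) ≤ 3. For the lower bound, the 4 vertices {c, e, f, g} are pairwise adjacent, and any tree decomposition puts a clique entirely inside one bag — forcing width ≥ 3. Therefore the treewidth is 3.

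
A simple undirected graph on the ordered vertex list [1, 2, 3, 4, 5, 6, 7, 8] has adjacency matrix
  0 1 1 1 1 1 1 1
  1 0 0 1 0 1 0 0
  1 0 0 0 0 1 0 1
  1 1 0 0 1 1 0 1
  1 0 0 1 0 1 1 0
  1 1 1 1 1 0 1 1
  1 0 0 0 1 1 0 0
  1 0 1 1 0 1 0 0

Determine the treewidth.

A width-3 tree decomposition is:
Bags: B1 = {1, 4, 6, 8}  B2 = {1, 3, 6, 8}  B3 = {1, 4, 5, 6}  B4 = {1, 5, 6, 7}  B5 = {1, 2, 4, 6}
Tree: B1–B2, B1–B3, B3–B4, B3–B5
Every bag has size at most 4, so the width is 4 − 1 = 3 and tw(G) ≤ 3. For the lower bound, the 4 vertices {1, 3, 6, 8} are pairwise adjacent, and any tree decomposition puts a clique entirely inside one bag — forcing width ≥ 3. Combining the bounds, tw(G) = 3.

3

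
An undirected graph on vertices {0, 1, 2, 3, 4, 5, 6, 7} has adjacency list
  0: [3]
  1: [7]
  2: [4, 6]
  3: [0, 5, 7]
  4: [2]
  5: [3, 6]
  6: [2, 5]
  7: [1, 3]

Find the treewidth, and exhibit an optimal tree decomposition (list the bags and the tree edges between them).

Treewidth 1.
Bags: B1 = {3, 7}  B2 = {0, 3}  B3 = {3, 5}  B4 = {1, 7}  B5 = {5, 6}  B6 = {2, 6}  B7 = {2, 4}
Tree: B1–B2, B1–B3, B1–B4, B3–B5, B5–B6, B6–B7

Each bag holds 2 vertices, so the decomposition has width 1, which upper-bounds the treewidth. Any graph with an edge has treewidth ≥ 1, and G has the edge 3–7. Hence tw(G) = 1 exactly.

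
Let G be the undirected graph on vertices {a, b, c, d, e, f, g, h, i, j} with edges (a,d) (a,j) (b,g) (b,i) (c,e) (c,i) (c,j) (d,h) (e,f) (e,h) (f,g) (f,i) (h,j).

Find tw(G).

2

A width-2 tree decomposition is:
Bags: B1 = {a, d, h}  B2 = {a, h, j}  B3 = {e, h, j}  B4 = {c, e, j}  B5 = {c, e, f}  B6 = {c, f, i}  B7 = {f, g, i}  B8 = {b, g, i}
Tree: B1–B2, B2–B3, B3–B4, B4–B5, B5–B6, B6–B7, B7–B8
The largest bag has 3 vertices, giving width 2; this decomposition certifies tw(G) ≤ 2. For the lower bound, G contains the cycle d–a–j–h–d, so G is not a forest; only forests have treewidth ≤ 1, hence tw(G) ≥ 2. Combining the bounds, tw(G) = 2.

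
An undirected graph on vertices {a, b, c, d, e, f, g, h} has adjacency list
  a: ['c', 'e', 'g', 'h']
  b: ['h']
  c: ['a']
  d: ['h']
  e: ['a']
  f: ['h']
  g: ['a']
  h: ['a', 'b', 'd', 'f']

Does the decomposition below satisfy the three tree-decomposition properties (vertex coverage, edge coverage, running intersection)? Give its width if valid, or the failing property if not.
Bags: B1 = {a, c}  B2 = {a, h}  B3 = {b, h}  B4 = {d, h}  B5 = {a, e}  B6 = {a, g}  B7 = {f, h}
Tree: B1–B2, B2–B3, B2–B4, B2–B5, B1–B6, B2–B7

Every vertex of G appears in some bag (union = {a, b, c, d, e, f, g, h}); every edge is covered by a bag; and for each vertex v the set of bags containing v is connected in the bag tree. The decomposition is therefore valid. The largest bag has 2 vertices, so the width is 1.

Yes; width 1.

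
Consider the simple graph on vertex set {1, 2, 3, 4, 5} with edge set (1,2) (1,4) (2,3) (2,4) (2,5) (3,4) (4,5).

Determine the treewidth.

A width-2 tree decomposition is:
Bags: B1 = {2, 3, 4}  B2 = {1, 2, 4}  B3 = {2, 4, 5}
Tree: B1–B2, B2–B3
Every bag has size at most 3, so the width is 3 − 1 = 2 and tw(G) ≤ 2. Conversely, {1, 2, 4} is a clique of size 3, and the vertices of any clique must share a bag in every tree decomposition; so some bag has ≥ 3 vertices and tw(G) ≥ 2. Therefore the treewidth is 2.

2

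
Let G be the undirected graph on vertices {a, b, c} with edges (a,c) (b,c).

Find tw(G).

1

A width-1 tree decomposition is:
Bags: B1 = {b, c}  B2 = {a, c}
Tree: B1–B2
Every bag has size at most 2, so the width is 2 − 1 = 1 and tw(G) ≤ 1. G has an edge, so its treewidth is at least 1. Hence tw(G) = 1 exactly.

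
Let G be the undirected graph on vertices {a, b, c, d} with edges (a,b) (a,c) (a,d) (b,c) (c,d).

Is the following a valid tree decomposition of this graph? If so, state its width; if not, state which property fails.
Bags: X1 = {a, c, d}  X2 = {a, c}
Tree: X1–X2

A tree decomposition must satisfy three properties: every vertex lies in some bag; for every edge, both endpoints lie together in some bag; and for every vertex, the bags containing it form a connected subtree. Here vertex b appears in no bag, so the decomposition is invalid.

No — vertex b appears in no bag.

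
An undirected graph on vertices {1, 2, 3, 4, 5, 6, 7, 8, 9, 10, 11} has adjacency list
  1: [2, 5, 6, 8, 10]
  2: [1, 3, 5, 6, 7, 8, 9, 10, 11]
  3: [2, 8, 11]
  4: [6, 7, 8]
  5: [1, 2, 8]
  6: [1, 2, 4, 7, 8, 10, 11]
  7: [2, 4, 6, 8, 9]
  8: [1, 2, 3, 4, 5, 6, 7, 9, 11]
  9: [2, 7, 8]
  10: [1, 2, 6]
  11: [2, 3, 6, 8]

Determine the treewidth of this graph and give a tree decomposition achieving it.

Each bag holds 4 vertices, so the decomposition has width 3, which upper-bounds the treewidth. For the lower bound, the 4 vertices {2, 7, 8, 9} are pairwise adjacent, and any tree decomposition puts a clique entirely inside one bag — forcing width ≥ 3. Therefore the treewidth is 3.

Treewidth 3.
Bags: B1 = {2, 7, 8, 9}  B2 = {2, 6, 7, 8}  B3 = {1, 2, 6, 8}  B4 = {2, 6, 8, 11}  B5 = {1, 2, 5, 8}  B6 = {1, 2, 6, 10}  B7 = {4, 6, 7, 8}  B8 = {2, 3, 8, 11}
Tree: B1–B2, B2–B3, B2–B4, B3–B5, B3–B6, B2–B7, B4–B8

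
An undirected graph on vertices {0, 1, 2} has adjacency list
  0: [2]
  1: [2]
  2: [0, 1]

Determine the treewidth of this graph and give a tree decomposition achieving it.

The largest bag has 2 vertices, giving width 1; this decomposition certifies tw(G) ≤ 1. G has an edge, so its treewidth is at least 1. Therefore the treewidth is 1.

Treewidth 1.
One such decomposition:
Bags: B1 = {1, 2}  B2 = {0, 2}
Tree: B1–B2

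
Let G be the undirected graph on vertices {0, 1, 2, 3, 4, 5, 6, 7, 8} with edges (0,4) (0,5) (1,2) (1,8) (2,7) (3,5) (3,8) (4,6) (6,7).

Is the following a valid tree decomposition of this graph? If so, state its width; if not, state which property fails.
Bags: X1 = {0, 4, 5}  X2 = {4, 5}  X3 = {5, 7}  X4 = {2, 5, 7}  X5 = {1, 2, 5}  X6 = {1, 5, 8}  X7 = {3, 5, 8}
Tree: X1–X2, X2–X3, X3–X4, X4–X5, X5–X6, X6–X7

No — vertex 6 appears in no bag.

A tree decomposition must satisfy three properties: every vertex lies in some bag; for every edge, both endpoints lie together in some bag; and for every vertex, the bags containing it form a connected subtree. Here vertex 6 appears in no bag, so the decomposition is invalid.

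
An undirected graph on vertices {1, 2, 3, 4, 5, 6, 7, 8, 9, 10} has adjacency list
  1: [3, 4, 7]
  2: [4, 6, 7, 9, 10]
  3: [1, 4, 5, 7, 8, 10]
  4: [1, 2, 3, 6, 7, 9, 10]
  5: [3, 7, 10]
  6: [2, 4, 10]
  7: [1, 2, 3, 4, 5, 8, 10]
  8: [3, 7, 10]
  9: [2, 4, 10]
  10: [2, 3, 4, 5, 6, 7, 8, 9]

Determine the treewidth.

3

A width-3 tree decomposition is:
Bags: B1 = {3, 4, 7, 10}  B2 = {2, 4, 7, 10}  B3 = {3, 7, 8, 10}  B4 = {1, 3, 4, 7}  B5 = {3, 5, 7, 10}  B6 = {2, 4, 9, 10}  B7 = {2, 4, 6, 10}
Tree: B1–B2, B1–B3, B1–B4, B3–B5, B2–B6, B6–B7
Every bag has size at most 4, so the width is 4 − 1 = 3 and tw(G) ≤ 3. Conversely, {1, 3, 4, 7} is a clique of size 4, and the vertices of any clique must share a bag in every tree decomposition; so some bag has ≥ 4 vertices and tw(G) ≥ 3. The upper and lower bounds meet at 3, so that is the treewidth.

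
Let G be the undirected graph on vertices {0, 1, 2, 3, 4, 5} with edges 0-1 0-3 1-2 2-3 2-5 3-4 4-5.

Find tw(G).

A width-2 tree decomposition is:
Bags: B1 = {0, 1, 3}  B2 = {1, 2, 3}  B3 = {2, 3, 4}  B4 = {2, 4, 5}
Tree: B1–B2, B2–B3, B3–B4
The largest bag has 3 vertices, giving width 2; this decomposition certifies tw(G) ≤ 2. Since 0–1–2–3–0 is a cycle in G, G is not acyclic. Forests are exactly the graphs of treewidth ≤ 1, so tw(G) ≥ 2. The upper and lower bounds meet at 2, so that is the treewidth.

2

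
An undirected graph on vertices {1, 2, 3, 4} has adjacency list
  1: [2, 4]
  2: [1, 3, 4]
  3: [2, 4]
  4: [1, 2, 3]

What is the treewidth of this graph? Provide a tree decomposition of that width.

The largest bag has 3 vertices, giving width 2; this decomposition certifies tw(G) ≤ 2. For the lower bound, the 3 vertices {1, 2, 4} are pairwise adjacent, and any tree decomposition puts a clique entirely inside one bag — forcing width ≥ 2. Therefore the treewidth is 2.

Treewidth 2.
Bags: B1 = {1, 2, 4}  B2 = {2, 3, 4}
Tree: B1–B2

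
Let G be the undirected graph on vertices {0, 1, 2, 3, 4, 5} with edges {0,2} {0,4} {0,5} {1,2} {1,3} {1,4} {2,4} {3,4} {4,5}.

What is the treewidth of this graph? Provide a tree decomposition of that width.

Treewidth 2.
One such decomposition:
Bags: B1 = {0, 2, 4}  B2 = {0, 4, 5}  B3 = {1, 2, 4}  B4 = {1, 3, 4}
Tree: B1–B2, B1–B3, B3–B4

The largest bag has 3 vertices, giving width 2; this decomposition certifies tw(G) ≤ 2. Conversely, {0, 2, 4} is a clique of size 3, and the vertices of any clique must share a bag in every tree decomposition; so some bag has ≥ 3 vertices and tw(G) ≥ 2. Combining the bounds, tw(G) = 2.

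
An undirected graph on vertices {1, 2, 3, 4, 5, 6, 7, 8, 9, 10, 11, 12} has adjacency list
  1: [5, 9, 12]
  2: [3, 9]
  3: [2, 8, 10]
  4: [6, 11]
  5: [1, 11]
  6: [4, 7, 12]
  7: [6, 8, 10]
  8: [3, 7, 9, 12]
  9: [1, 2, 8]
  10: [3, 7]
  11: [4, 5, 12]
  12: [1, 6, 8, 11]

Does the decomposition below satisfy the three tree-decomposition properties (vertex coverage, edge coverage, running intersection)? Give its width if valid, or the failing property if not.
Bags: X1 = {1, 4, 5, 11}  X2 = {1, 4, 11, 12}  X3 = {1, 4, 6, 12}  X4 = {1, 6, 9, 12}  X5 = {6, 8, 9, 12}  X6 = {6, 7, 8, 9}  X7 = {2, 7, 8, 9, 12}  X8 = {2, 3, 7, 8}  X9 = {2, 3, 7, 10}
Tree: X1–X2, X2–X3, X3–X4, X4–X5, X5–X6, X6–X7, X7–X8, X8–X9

No — bags containing vertex 12 are not connected in the tree.

A tree decomposition must satisfy three properties: every vertex lies in some bag; for every edge, both endpoints lie together in some bag; and for every vertex, the bags containing it form a connected subtree. Here bags containing vertex 12 are not connected in the tree, so the decomposition is invalid.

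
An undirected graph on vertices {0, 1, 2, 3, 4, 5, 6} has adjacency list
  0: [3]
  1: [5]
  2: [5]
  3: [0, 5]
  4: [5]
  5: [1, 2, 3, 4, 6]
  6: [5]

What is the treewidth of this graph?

1

A width-1 tree decomposition is:
Bags: B1 = {5, 6}  B2 = {2, 5}  B3 = {4, 5}  B4 = {3, 5}  B5 = {1, 5}  B6 = {0, 3}
Tree: B1–B2, B2–B3, B2–B4, B3–B5, B4–B6
Each bag holds 2 vertices, so the decomposition has width 1, which upper-bounds the treewidth. G has an edge, so its treewidth is at least 1. Therefore the treewidth is 1.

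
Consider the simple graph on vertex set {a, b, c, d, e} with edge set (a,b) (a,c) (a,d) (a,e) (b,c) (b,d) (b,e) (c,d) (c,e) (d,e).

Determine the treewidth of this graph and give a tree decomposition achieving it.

Treewidth 4.
One such decomposition:
Bags: B1 = {a, b, c, d, e}
Tree: (single bag)

With just one bag of size 5, the width is 5 − 1 = 4, so tw(G) ≤ 4. Conversely, {a, b, c, d, e} is a clique of size 5, and the vertices of any clique must share a bag in every tree decomposition; so some bag has ≥ 5 vertices and tw(G) ≥ 4. Hence tw(G) = 4 exactly.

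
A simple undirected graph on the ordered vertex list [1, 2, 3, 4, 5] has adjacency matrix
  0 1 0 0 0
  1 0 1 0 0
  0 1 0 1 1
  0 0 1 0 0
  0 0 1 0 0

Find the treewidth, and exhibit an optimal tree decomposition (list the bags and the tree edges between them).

Every bag has size at most 2, so the width is 2 − 1 = 1 and tw(G) ≤ 1. Since G has at least one edge (e.g. 2–3), it is not an edgeless graph, so tw(G) ≥ 1. Hence tw(G) = 1 exactly.

Treewidth 1.
Bags: B1 = {2, 3}  B2 = {3, 5}  B3 = {1, 2}  B4 = {3, 4}
Tree: B1–B2, B1–B3, B1–B4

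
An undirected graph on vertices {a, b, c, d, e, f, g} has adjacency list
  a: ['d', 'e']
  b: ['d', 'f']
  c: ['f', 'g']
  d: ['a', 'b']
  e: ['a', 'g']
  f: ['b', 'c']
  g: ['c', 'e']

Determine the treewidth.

2

A width-2 tree decomposition is:
Bags: B1 = {b, c, f}  B2 = {b, c, d}  B3 = {a, c, d}  B4 = {a, c, e}  B5 = {c, e, g}
Tree: B1–B2, B2–B3, B3–B4, B4–B5
Each bag holds 3 vertices, so the decomposition has width 2, which upper-bounds the treewidth. For the lower bound, G contains the cycle c–f–b–d–a–e–g–c, so G is not a forest; only forests have treewidth ≤ 1, hence tw(G) ≥ 2. Combining the bounds, tw(G) = 2.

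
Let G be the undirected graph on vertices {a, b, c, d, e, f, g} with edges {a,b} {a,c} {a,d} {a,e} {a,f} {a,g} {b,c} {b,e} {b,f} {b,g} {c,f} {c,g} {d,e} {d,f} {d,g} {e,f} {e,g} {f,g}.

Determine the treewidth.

A width-4 tree decomposition is:
Bags: B1 = {a, b, e, f, g}  B2 = {a, b, c, f, g}  B3 = {a, d, e, f, g}
Tree: B1–B2, B1–B3
The largest bag has 5 vertices, giving width 4; this decomposition certifies tw(G) ≤ 4. For the lower bound, the 5 vertices {a, d, e, f, g} are pairwise adjacent, and any tree decomposition puts a clique entirely inside one bag — forcing width ≥ 4. Hence tw(G) = 4 exactly.

4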